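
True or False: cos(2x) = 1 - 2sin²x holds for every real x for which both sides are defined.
True.

Claim: cos(2x) = 1 - 2sin²x.
Reasoning: cos(2x) = cos²x - sin²x. Replace cos²x by 1 - sin²x: (1 - sin²x) - sin²x = 1 - 2sin²x.
So the two sides agree for every real x for which both sides are defined.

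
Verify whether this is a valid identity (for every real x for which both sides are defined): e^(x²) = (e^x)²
No, this is NOT an identity.

Claim: e^(x²) = (e^x)².
Test a specific point where both sides are defined: x = -2.
LHS = e^(x²) ≈ 54.5982
RHS = (e^x)² ≈ 0.0183
Since 54.5982 ≠ 0.0183, the equation fails at this point, so it cannot hold for every real x for which both sides are defined.
(e^x)² = e^(2x), and 2x ≠ x² in general.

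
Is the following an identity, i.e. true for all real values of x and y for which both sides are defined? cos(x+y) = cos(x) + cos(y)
Claim: cos(x+y) = cos(x) + cos(y).
Test a specific point where both sides are defined: x = -π/3, y = -π/2.
LHS = cos(x+y) ≈ -0.8660
RHS = cos(x) + cos(y) ≈ 0.5000
Since -0.8660 ≠ 0.5000, the equation fails at this point, so it cannot hold for all real values of x and y for which both sides are defined.
The correct expansion is cos(x+y) = cos(x)cos(y) - sin(x)sin(y); cosine is not additive.

Conclusion: No, this is NOT an identity.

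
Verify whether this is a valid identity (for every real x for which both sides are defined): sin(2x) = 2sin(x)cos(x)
Claim: sin(2x) = 2sin(x)cos(x).
Reasoning: Put y = x in the addition formula sin(x+y) = sin(x)cos(y) + cos(x)sin(y): sin(2x) = sin(x)cos(x) + cos(x)sin(x) = 2sin(x)cos(x).
So the two sides agree for every real x for which both sides are defined.

Conclusion: Yes, this is an identity.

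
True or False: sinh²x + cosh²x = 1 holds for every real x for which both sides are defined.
Claim: sinh²x + cosh²x = 1.
Test a specific point where both sides are defined: x = 3/2.
LHS = sinh²x + cosh²x ≈ 10.0677
RHS = 1 ≈ 1.0000
Since 10.0677 ≠ 1.0000, the equation fails at this point, so it cannot hold for every real x for which both sides are defined.
The correct hyperbolic identity is cosh²x - sinh²x = 1 (a difference); the sum sinh²x + cosh²x equals cosh(2x).

Conclusion: False.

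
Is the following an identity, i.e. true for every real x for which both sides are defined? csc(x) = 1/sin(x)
Yes, this is an identity.

Claim: csc(x) = 1/sin(x).
Reasoning: csc(x) is by definition the reciprocal of sin(x), wherever sin(x) ≠ 0.
So the two sides agree for every real x for which both sides are defined.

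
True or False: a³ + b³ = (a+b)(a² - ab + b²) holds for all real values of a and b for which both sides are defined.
True.

Claim: a³ + b³ = (a+b)(a² - ab + b²).
Reasoning: Expand the right side: (a+b)(a² - ab + b²) = a³ - a²b + ab² + a²b - ab² + b³ = a³ + b³ (the middle terms cancel in pairs).
So the two sides agree for all real values of a and b for which both sides are defined.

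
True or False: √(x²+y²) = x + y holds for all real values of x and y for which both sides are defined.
False.

Claim: √(x²+y²) = x + y.
Test a specific point where both sides are defined: x = 3, y = 1/2.
LHS = √(x²+y²) ≈ 3.0414
RHS = x + y ≈ 3.5000
Since 3.0414 ≠ 3.5000, the equation fails at this point, so it cannot hold for all real values of x and y for which both sides are defined.
(x+y)² = x² + 2xy + y², not x² + y², so the square root does not split this way.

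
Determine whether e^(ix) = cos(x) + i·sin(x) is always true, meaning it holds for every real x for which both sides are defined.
Claim: e^(ix) = cos(x) + i·sin(x).
Reasoning: Euler's formula. Expand e^(ix) = Σ (ix)^k / k!. Since i² = -1, the even-k terms are Σ (-1)^m x^(2m)/(2m)! = cos(x) and the odd-k terms are i · Σ (-1)^m x^(2m+1)/(2m+1)! = i·sin(x).
So the two sides agree for every real x for which both sides are defined.

Conclusion: Yes, this is an identity.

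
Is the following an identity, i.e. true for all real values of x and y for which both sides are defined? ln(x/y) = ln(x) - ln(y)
Yes, this is an identity.

Claim: ln(x/y) = ln(x) - ln(y).
Reasoning: Both sides are simultaneously defined only when x, y > 0. Write x = e^p, y = e^q. Then x/y = e^(p-q), so ln(x/y) = p - q = ln(x) - ln(y).
So the two sides agree for all real values of x and y for which both sides are defined.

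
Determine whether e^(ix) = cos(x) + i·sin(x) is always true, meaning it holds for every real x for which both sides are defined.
Yes, this is an identity.

Claim: e^(ix) = cos(x) + i·sin(x).
Reasoning: Euler's formula. Expand e^(ix) = Σ (ix)^k / k!. Since i² = -1, the even-k terms are Σ (-1)^m x^(2m)/(2m)! = cos(x) and the odd-k terms are i · Σ (-1)^m x^(2m+1)/(2m+1)! = i·sin(x).
So the two sides agree for every real x for which both sides are defined.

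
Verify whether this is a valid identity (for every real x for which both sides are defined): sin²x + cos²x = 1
Yes, this is an identity.

Claim: sin²x + cos²x = 1.
Reasoning: The point (cos x, sin x) lies on the unit circle X² + Y² = 1, so cos²x + sin²x = 1 for every real x.
So the two sides agree for every real x for which both sides are defined.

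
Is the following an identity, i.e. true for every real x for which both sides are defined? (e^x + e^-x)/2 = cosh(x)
Claim: (e^x + e^-x)/2 = cosh(x).
Reasoning: This is exactly the definition of the hyperbolic cosine: cosh(x) := (e^x + e^-x)/2.
So the two sides agree for every real x for which both sides are defined.

Conclusion: Yes, this is an identity.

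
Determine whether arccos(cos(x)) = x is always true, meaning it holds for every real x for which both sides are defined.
No, this is NOT an identity.

Claim: arccos(cos(x)) = x.
Test a specific point where both sides are defined: x = -π/2.
LHS = arccos(cos(x)) ≈ 1.5708
RHS = x ≈ -1.5708
Since 1.5708 ≠ -1.5708, the equation fails at this point, so it cannot hold for every real x for which both sides are defined.
arccos only returns values in [0, π], so arccos(cos(x)) = x holds only for x in that interval, not for all real x.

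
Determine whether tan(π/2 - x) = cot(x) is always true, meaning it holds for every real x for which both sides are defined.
Claim: tan(π/2 - x) = cot(x).
Reasoning: tan(π/2 - x) = sin(π/2 - x)/cos(π/2 - x) = cos(x)/sin(x) = cot(x), using the cofunction identities sin(π/2 - x) = cos(x) and cos(π/2 - x) = sin(x).
So the two sides agree for every real x for which both sides are defined.

Conclusion: Yes, this is an identity.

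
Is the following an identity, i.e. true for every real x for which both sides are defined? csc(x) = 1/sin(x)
Yes, this is an identity.

Claim: csc(x) = 1/sin(x).
Reasoning: csc(x) is by definition the reciprocal of sin(x), wherever sin(x) ≠ 0.
So the two sides agree for every real x for which both sides are defined.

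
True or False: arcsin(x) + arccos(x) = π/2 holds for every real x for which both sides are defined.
True.

Claim: arcsin(x) + arccos(x) = π/2.
Reasoning: Both sides are defined for -1 ≤ x ≤ 1. Let θ = arcsin(x), so sin θ = x and θ ∈ [-π/2, π/2]. Then cos(π/2 - θ) = sin θ = x and π/2 - θ ∈ [0, π], which is exactly the range of arccos, so arccos(x) = π/2 - θ. Adding: arcsin(x) + arccos(x) = θ + (π/2 - θ) = π/2.
So the two sides agree for every real x for which both sides are defined.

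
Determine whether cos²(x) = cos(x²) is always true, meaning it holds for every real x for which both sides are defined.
No, this is NOT an identity.

Claim: cos²(x) = cos(x²).
Test a specific point where both sides are defined: x = -π/2.
LHS = cos²(x) ≈ 0.0000
RHS = cos(x²) ≈ -0.7812
Since 0.0000 ≠ -0.7812, the equation fails at this point, so it cannot hold for every real x for which both sides are defined.
cos²(x) means (cos x)², squaring the output; cos(x²) squares the input. These are different functions.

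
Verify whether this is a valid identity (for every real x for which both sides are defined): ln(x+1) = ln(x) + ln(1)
Claim: ln(x+1) = ln(x) + ln(1).
Test a specific point where both sides are defined: x = 5.
LHS = ln(x+1) ≈ 1.7918
RHS = ln(x) + ln(1) ≈ 1.6094
Since 1.7918 ≠ 1.6094, the equation fails at this point, so it cannot hold for every real x for which both sides are defined.
ln(1) = 0, so the right side is just ln(x), which differs from ln(x+1).

Conclusion: No, this is NOT an identity.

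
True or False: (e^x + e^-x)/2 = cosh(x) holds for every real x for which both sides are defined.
True.

Claim: (e^x + e^-x)/2 = cosh(x).
Reasoning: This is exactly the definition of the hyperbolic cosine: cosh(x) := (e^x + e^-x)/2.
So the two sides agree for every real x for which both sides are defined.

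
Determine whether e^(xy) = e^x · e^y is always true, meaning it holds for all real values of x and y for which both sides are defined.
Claim: e^(xy) = e^x · e^y.
Test a specific point where both sides are defined: x = 1/2, y = 5.
LHS = e^(xy) ≈ 12.1825
RHS = e^x · e^y ≈ 244.6919
Since 12.1825 ≠ 244.6919, the equation fails at this point, so it cannot hold for all real values of x and y for which both sides are defined.
e^x · e^y = e^(x+y), not e^(xy).

Conclusion: No, this is NOT an identity.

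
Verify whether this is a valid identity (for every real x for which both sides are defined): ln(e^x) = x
Yes, this is an identity.

Claim: ln(e^x) = x.
Reasoning: ln is the inverse of the exponential: ln(e^x) asks for the exponent p with e^p = e^x, and since e^p is one-to-one that exponent is p = x.
So the two sides agree for every real x for which both sides are defined.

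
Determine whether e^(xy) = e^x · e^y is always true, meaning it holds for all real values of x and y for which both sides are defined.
Claim: e^(xy) = e^x · e^y.
Test a specific point where both sides are defined: x = 1, y = 2.
LHS = e^(xy) ≈ 7.3891
RHS = e^x · e^y ≈ 20.0855
Since 7.3891 ≠ 20.0855, the equation fails at this point, so it cannot hold for all real values of x and y for which both sides are defined.
e^x · e^y = e^(x+y), not e^(xy).

Conclusion: No, this is NOT an identity.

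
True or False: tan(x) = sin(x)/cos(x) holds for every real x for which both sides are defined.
True.

Claim: tan(x) = sin(x)/cos(x).
Reasoning: For an angle x whose terminal point on the unit circle is (cos x, sin x), tan(x) is defined as the ratio (second coordinate)/(first coordinate) = sin(x)/cos(x), wherever cos(x) ≠ 0.
So the two sides agree for every real x for which both sides are defined.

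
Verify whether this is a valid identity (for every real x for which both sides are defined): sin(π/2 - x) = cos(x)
Yes, this is an identity.

Claim: sin(π/2 - x) = cos(x).
Reasoning: Use sin(u - v) = sin(u)cos(v) - cos(u)sin(v) with u = π/2, v = x: sin(π/2)cos(x) - cos(π/2)sin(x) = 1·cos(x) - 0·sin(x) = cos(x).
So the two sides agree for every real x for which both sides are defined.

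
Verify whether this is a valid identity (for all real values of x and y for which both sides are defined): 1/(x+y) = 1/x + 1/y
Claim: 1/(x+y) = 1/x + 1/y.
Test a specific point where both sides are defined: x = 3/2, y = 5.
LHS = 1/(x+y) ≈ 0.1538
RHS = 1/x + 1/y ≈ 0.8667
Since 0.1538 ≠ 0.8667, the equation fails at this point, so it cannot hold for all real values of x and y for which both sides are defined.
1/x + 1/y = (x+y)/(xy), which is not 1/(x+y).

Conclusion: No, this is NOT an identity.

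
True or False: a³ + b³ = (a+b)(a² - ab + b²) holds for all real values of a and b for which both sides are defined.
True.

Claim: a³ + b³ = (a+b)(a² - ab + b²).
Reasoning: Expand the right side: (a+b)(a² - ab + b²) = a³ - a²b + ab² + a²b - ab² + b³ = a³ + b³ (the middle terms cancel in pairs).
So the two sides agree for all real values of a and b for which both sides are defined.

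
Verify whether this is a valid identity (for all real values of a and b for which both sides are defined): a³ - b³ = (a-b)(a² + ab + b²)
Claim: a³ - b³ = (a-b)(a² + ab + b²).
Reasoning: Expand the right side: (a-b)(a² + ab + b²) = a³ + a²b + ab² - a²b - ab² - b³ = a³ - b³ (the middle terms cancel in pairs).
So the two sides agree for all real values of a and b for which both sides are defined.

Conclusion: Yes, this is an identity.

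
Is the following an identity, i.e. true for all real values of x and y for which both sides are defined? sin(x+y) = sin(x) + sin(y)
No, this is NOT an identity.

Claim: sin(x+y) = sin(x) + sin(y).
Test a specific point where both sides are defined: x = π/6, y = -π/2.
LHS = sin(x+y) ≈ -0.8660
RHS = sin(x) + sin(y) ≈ -0.5000
Since -0.8660 ≠ -0.5000, the equation fails at this point, so it cannot hold for all real values of x and y for which both sides are defined.
The correct expansion is sin(x+y) = sin(x)cos(y) + cos(x)sin(y); sine is not additive.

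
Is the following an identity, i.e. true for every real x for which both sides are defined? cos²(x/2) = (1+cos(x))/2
Claim: cos²(x/2) = (1+cos(x))/2.
Reasoning: Use cos(2θ) = 2cos²θ - 1 with θ = x/2: cos(x) = 2cos²(x/2) - 1. Solving for cos²(x/2) gives (1 + cos(x))/2.
So the two sides agree for every real x for which both sides are defined.

Conclusion: Yes, this is an identity.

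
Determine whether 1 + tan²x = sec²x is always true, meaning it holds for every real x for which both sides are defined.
Yes, this is an identity.

Claim: 1 + tan²x = sec²x.
Reasoning: Start from sin²x + cos²x = 1 and divide every term by cos²x (allowed wherever tan x and sec x are defined): tan²x + 1 = 1/cos²x = sec²x.
So the two sides agree for every real x for which both sides are defined.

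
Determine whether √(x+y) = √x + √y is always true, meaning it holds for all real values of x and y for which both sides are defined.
No, this is NOT an identity.

Claim: √(x+y) = √x + √y.
Test a specific point where both sides are defined: x = 1, y = 2.
LHS = √(x+y) ≈ 1.7321
RHS = √x + √y ≈ 2.4142
Since 1.7321 ≠ 2.4142, the equation fails at this point, so it cannot hold for all real values of x and y for which both sides are defined.
Squaring the right side gives x + 2√(xy) + y, not x + y.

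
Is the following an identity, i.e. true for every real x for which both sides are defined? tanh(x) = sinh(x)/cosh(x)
Claim: tanh(x) = sinh(x)/cosh(x).
Reasoning: tanh(x) is defined as sinh(x)/cosh(x) = (e^x - e^-x)/(e^x + e^-x); cosh(x) ≥ 1 is never zero, so this holds for every real x.
So the two sides agree for every real x for which both sides are defined.

Conclusion: Yes, this is an identity.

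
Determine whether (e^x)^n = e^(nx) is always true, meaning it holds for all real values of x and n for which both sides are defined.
Yes, this is an identity.

Claim: (e^x)^n = e^(nx).
Reasoning: e^x is a positive real number, and for a positive base B and real exponent n, B^n = e^(n·ln B). With B = e^x, ln B = x, so (e^x)^n = e^(n·x).
So the two sides agree for all real values of x and n for which both sides are defined.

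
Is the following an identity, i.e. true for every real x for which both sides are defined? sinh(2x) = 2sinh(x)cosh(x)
Yes, this is an identity.

Claim: sinh(2x) = 2sinh(x)cosh(x).
Reasoning: 2sinh(x)cosh(x) = 2 · (e^x - e^-x)/2 · (e^x + e^-x)/2 = (e^(2x) - e^(-2x))/2 = sinh(2x).
So the two sides agree for every real x for which both sides are defined.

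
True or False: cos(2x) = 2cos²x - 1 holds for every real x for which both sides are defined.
Claim: cos(2x) = 2cos²x - 1.
Reasoning: cos(2x) = cos²x - sin²x. Replace sin²x by 1 - cos²x: cos²x - (1 - cos²x) = 2cos²x - 1.
So the two sides agree for every real x for which both sides are defined.

Conclusion: True.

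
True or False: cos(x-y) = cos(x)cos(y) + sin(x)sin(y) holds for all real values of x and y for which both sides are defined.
True.

Claim: cos(x-y) = cos(x)cos(y) + sin(x)sin(y).
Reasoning: Replace y by -y in cos(x+y) = cos(x)cos(y) - sin(x)sin(y) and use cos(-y) = cos(y), sin(-y) = -sin(y): cos(x-y) = cos(x)cos(y) + sin(x)sin(y).
So the two sides agree for all real values of x and y for which both sides are defined.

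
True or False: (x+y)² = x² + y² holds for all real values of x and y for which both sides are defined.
Claim: (x+y)² = x² + y².
Test a specific point where both sides are defined: x = 1, y = 1.
LHS = (x+y)² ≈ 4.0000
RHS = x² + y² ≈ 2.0000
Since 4.0000 ≠ 2.0000, the equation fails at this point, so it cannot hold for all real values of x and y for which both sides are defined.
The correct expansion is (x+y)² = x² + 2xy + y²; the cross term 2xy is missing.

Conclusion: False.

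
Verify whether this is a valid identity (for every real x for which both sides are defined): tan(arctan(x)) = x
Claim: tan(arctan(x)) = x.
Reasoning: For every real x, arctan(x) is by definition the angle in (-π/2, π/2) whose tangent equals x. Taking the tangent of that angle returns x.
So the two sides agree for every real x for which both sides are defined.

Conclusion: Yes, this is an identity.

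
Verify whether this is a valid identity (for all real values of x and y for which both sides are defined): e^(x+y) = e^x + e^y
No, this is NOT an identity.

Claim: e^(x+y) = e^x + e^y.
Test a specific point where both sides are defined: x = -3, y = 2.
LHS = e^(x+y) ≈ 0.3679
RHS = e^x + e^y ≈ 7.4388
Since 0.3679 ≠ 7.4388, the equation fails at this point, so it cannot hold for all real values of x and y for which both sides are defined.
The correct rule is e^(x+y) = e^x · e^y (a product, not a sum).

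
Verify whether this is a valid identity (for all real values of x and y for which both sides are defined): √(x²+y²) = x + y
Claim: √(x²+y²) = x + y.
Test a specific point where both sides are defined: x = -2, y = 3/2.
LHS = √(x²+y²) ≈ 2.5000
RHS = x + y ≈ -0.5000
Since 2.5000 ≠ -0.5000, the equation fails at this point, so it cannot hold for all real values of x and y for which both sides are defined.
(x+y)² = x² + 2xy + y², not x² + y², so the square root does not split this way.

Conclusion: No, this is NOT an identity.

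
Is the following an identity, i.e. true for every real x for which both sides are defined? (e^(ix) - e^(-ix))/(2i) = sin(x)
Claim: (e^(ix) - e^(-ix))/(2i) = sin(x).
Reasoning: By Euler's formula e^(ix) = cos(x) + i·sin(x) and e^(-ix) = cos(x) - i·sin(x). Subtracting cancels the cosine terms: e^(ix) - e^(-ix) = 2i·sin(x); divide by 2i.
So the two sides agree for every real x for which both sides are defined.

Conclusion: Yes, this is an identity.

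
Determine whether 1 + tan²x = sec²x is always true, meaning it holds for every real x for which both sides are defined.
Claim: 1 + tan²x = sec²x.
Reasoning: Start from sin²x + cos²x = 1 and divide every term by cos²x (allowed wherever tan x and sec x are defined): tan²x + 1 = 1/cos²x = sec²x.
So the two sides agree for every real x for which both sides are defined.

Conclusion: Yes, this is an identity.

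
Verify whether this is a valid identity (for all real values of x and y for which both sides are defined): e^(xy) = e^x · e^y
Claim: e^(xy) = e^x · e^y.
Test a specific point where both sides are defined: x = -1, y = 1.
LHS = e^(xy) ≈ 0.3679
RHS = e^x · e^y ≈ 1.0000
Since 0.3679 ≠ 1.0000, the equation fails at this point, so it cannot hold for all real values of x and y for which both sides are defined.
e^x · e^y = e^(x+y), not e^(xy).

Conclusion: No, this is NOT an identity.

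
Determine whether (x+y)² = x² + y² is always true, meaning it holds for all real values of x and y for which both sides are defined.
Claim: (x+y)² = x² + y².
Test a specific point where both sides are defined: x = 2, y = -2.
LHS = (x+y)² ≈ 0.0000
RHS = x² + y² ≈ 8.0000
Since 0.0000 ≠ 8.0000, the equation fails at this point, so it cannot hold for all real values of x and y for which both sides are defined.
The correct expansion is (x+y)² = x² + 2xy + y²; the cross term 2xy is missing.

Conclusion: No, this is NOT an identity.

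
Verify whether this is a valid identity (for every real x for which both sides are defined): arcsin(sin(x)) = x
No, this is NOT an identity.

Claim: arcsin(sin(x)) = x.
Test a specific point where both sides are defined: x = 2π/3.
LHS = arcsin(sin(x)) ≈ 1.0472
RHS = x ≈ 2.0944
Since 1.0472 ≠ 2.0944, the equation fails at this point, so it cannot hold for every real x for which both sides are defined.
arcsin only returns values in [-π/2, π/2], so arcsin(sin(x)) = x holds only for x in that interval, not for all real x.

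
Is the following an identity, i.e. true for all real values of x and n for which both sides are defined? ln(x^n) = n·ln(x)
Yes, this is an identity.

Claim: ln(x^n) = n·ln(x).
Reasoning: The right side requires x > 0. For x > 0, x^n = (e^(ln x))^n = e^(n·ln x), so taking ln of both sides gives ln(x^n) = n·ln(x).
So the two sides agree for all real values of x and n for which both sides are defined.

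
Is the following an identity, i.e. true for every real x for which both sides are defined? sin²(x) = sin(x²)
No, this is NOT an identity.

Claim: sin²(x) = sin(x²).
Test a specific point where both sides are defined: x = 2π/3.
LHS = sin²(x) ≈ 0.7500
RHS = sin(x²) ≈ -0.9474
Since 0.7500 ≠ -0.9474, the equation fails at this point, so it cannot hold for every real x for which both sides are defined.
sin²(x) means (sin x)², squaring the output; sin(x²) squares the input. These are different functions.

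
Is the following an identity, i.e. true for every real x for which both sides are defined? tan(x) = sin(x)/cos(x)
Claim: tan(x) = sin(x)/cos(x).
Reasoning: For an angle x whose terminal point on the unit circle is (cos x, sin x), tan(x) is defined as the ratio (second coordinate)/(first coordinate) = sin(x)/cos(x), wherever cos(x) ≠ 0.
So the two sides agree for every real x for which both sides are defined.

Conclusion: Yes, this is an identity.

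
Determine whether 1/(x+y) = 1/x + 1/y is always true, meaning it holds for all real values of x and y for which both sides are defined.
Claim: 1/(x+y) = 1/x + 1/y.
Test a specific point where both sides are defined: x = 1, y = 5.
LHS = 1/(x+y) ≈ 0.1667
RHS = 1/x + 1/y ≈ 1.2000
Since 0.1667 ≠ 1.2000, the equation fails at this point, so it cannot hold for all real values of x and y for which both sides are defined.
1/x + 1/y = (x+y)/(xy), which is not 1/(x+y).

Conclusion: No, this is NOT an identity.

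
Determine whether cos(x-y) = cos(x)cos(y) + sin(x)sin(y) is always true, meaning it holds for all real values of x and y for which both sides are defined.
Yes, this is an identity.

Claim: cos(x-y) = cos(x)cos(y) + sin(x)sin(y).
Reasoning: Replace y by -y in cos(x+y) = cos(x)cos(y) - sin(x)sin(y) and use cos(-y) = cos(y), sin(-y) = -sin(y): cos(x-y) = cos(x)cos(y) + sin(x)sin(y).
So the two sides agree for all real values of x and y for which both sides are defined.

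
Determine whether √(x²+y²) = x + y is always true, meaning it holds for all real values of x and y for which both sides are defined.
Claim: √(x²+y²) = x + y.
Test a specific point where both sides are defined: x = 1, y = 1.
LHS = √(x²+y²) ≈ 1.4142
RHS = x + y ≈ 2.0000
Since 1.4142 ≠ 2.0000, the equation fails at this point, so it cannot hold for all real values of x and y for which both sides are defined.
(x+y)² = x² + 2xy + y², not x² + y², so the square root does not split this way.

Conclusion: No, this is NOT an identity.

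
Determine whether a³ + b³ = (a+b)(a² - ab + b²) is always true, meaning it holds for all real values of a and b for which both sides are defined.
Yes, this is an identity.

Claim: a³ + b³ = (a+b)(a² - ab + b²).
Reasoning: Expand the right side: (a+b)(a² - ab + b²) = a³ - a²b + ab² + a²b - ab² + b³ = a³ + b³ (the middle terms cancel in pairs).
So the two sides agree for all real values of a and b for which both sides are defined.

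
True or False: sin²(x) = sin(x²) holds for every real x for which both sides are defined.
False.

Claim: sin²(x) = sin(x²).
Test a specific point where both sides are defined: x = 2π/3.
LHS = sin²(x) ≈ 0.7500
RHS = sin(x²) ≈ -0.9474
Since 0.7500 ≠ -0.9474, the equation fails at this point, so it cannot hold for every real x for which both sides are defined.
sin²(x) means (sin x)², squaring the output; sin(x²) squares the input. These are different functions.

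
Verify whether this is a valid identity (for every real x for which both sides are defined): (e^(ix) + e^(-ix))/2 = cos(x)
Claim: (e^(ix) + e^(-ix))/2 = cos(x).
Reasoning: By Euler's formula e^(ix) = cos(x) + i·sin(x) and e^(-ix) = cos(x) - i·sin(x). Adding cancels the sine terms: e^(ix) + e^(-ix) = 2cos(x); divide by 2.
So the two sides agree for every real x for which both sides are defined.

Conclusion: Yes, this is an identity.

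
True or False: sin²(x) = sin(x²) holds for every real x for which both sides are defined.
Claim: sin²(x) = sin(x²).
Test a specific point where both sides are defined: x = π.
LHS = sin²(x) ≈ 0.0000
RHS = sin(x²) ≈ -0.4303
Since 0.0000 ≠ -0.4303, the equation fails at this point, so it cannot hold for every real x for which both sides are defined.
sin²(x) means (sin x)², squaring the output; sin(x²) squares the input. These are different functions.

Conclusion: False.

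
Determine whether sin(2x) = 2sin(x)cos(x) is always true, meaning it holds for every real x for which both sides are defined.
Claim: sin(2x) = 2sin(x)cos(x).
Reasoning: Put y = x in the addition formula sin(x+y) = sin(x)cos(y) + cos(x)sin(y): sin(2x) = sin(x)cos(x) + cos(x)sin(x) = 2sin(x)cos(x).
So the two sides agree for every real x for which both sides are defined.

Conclusion: Yes, this is an identity.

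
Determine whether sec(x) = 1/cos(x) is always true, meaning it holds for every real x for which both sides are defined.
Yes, this is an identity.

Claim: sec(x) = 1/cos(x).
Reasoning: sec(x) is by definition the reciprocal of cos(x), wherever cos(x) ≠ 0.
So the two sides agree for every real x for which both sides are defined.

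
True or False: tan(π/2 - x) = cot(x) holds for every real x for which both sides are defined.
True.

Claim: tan(π/2 - x) = cot(x).
Reasoning: tan(π/2 - x) = sin(π/2 - x)/cos(π/2 - x) = cos(x)/sin(x) = cot(x), using the cofunction identities sin(π/2 - x) = cos(x) and cos(π/2 - x) = sin(x).
So the two sides agree for every real x for which both sides are defined.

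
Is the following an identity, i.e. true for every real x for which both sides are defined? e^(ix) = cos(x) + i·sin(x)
Claim: e^(ix) = cos(x) + i·sin(x).
Reasoning: Euler's formula. Expand e^(ix) = Σ (ix)^k / k!. Since i² = -1, the even-k terms are Σ (-1)^m x^(2m)/(2m)! = cos(x) and the odd-k terms are i · Σ (-1)^m x^(2m+1)/(2m+1)! = i·sin(x).
So the two sides agree for every real x for which both sides are defined.

Conclusion: Yes, this is an identity.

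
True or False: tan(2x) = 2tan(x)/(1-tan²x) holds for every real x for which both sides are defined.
Claim: tan(2x) = 2tan(x)/(1-tan²x).
Reasoning: tan(2x) = sin(2x)/cos(2x) = 2sin(x)cos(x) / (cos²x - sin²x). Divide numerator and denominator by cos²x: 2tan(x) / (1 - tan²x).
So the two sides agree for every real x for which both sides are defined.

Conclusion: True.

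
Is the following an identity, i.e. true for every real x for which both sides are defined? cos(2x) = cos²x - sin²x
Yes, this is an identity.

Claim: cos(2x) = cos²x - sin²x.
Reasoning: Put y = x in the addition formula cos(x+y) = cos(x)cos(y) - sin(x)sin(y): cos(2x) = cos²x - sin²x.
So the two sides agree for every real x for which both sides are defined.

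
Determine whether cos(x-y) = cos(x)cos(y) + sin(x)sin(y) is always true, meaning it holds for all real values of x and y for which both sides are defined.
Yes, this is an identity.

Claim: cos(x-y) = cos(x)cos(y) + sin(x)sin(y).
Reasoning: Replace y by -y in cos(x+y) = cos(x)cos(y) - sin(x)sin(y) and use cos(-y) = cos(y), sin(-y) = -sin(y): cos(x-y) = cos(x)cos(y) + sin(x)sin(y).
So the two sides agree for all real values of x and y for which both sides are defined.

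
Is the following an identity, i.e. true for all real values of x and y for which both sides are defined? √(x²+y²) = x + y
No, this is NOT an identity.

Claim: √(x²+y²) = x + y.
Test a specific point where both sides are defined: x = 3/2, y = 3/2.
LHS = √(x²+y²) ≈ 2.1213
RHS = x + y ≈ 3.0000
Since 2.1213 ≠ 3.0000, the equation fails at this point, so it cannot hold for all real values of x and y for which both sides are defined.
(x+y)² = x² + 2xy + y², not x² + y², so the square root does not split this way.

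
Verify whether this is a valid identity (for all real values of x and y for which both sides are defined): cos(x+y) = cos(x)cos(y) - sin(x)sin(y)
Claim: cos(x+y) = cos(x)cos(y) - sin(x)sin(y).
Reasoning: By Euler's formula e^(i(x+y)) = e^(ix)·e^(iy) = (cos x + i·sin x)(cos y + i·sin y). The real part of the left side is cos(x+y); the real part of the product is cos(x)cos(y) - sin(x)sin(y) (since i·i = -1).
So the two sides agree for all real values of x and y for which both sides are defined.

Conclusion: Yes, this is an identity.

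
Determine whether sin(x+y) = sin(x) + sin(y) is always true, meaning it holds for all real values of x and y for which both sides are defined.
Claim: sin(x+y) = sin(x) + sin(y).
Test a specific point where both sides are defined: x = -π/4, y = -π/6.
LHS = sin(x+y) ≈ -0.9659
RHS = sin(x) + sin(y) ≈ -1.2071
Since -0.9659 ≠ -1.2071, the equation fails at this point, so it cannot hold for all real values of x and y for which both sides are defined.
The correct expansion is sin(x+y) = sin(x)cos(y) + cos(x)sin(y); sine is not additive.

Conclusion: No, this is NOT an identity.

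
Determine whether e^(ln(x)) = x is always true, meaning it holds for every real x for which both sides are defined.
Claim: e^(ln(x)) = x.
Reasoning: For x > 0, ln(x) is by definition the exponent p such that e^p = x. Raising e to that exponent therefore returns x: e^(ln x) = x.
So the two sides agree for every real x for which both sides are defined.

Conclusion: Yes, this is an identity.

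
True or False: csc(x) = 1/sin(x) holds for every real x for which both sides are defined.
True.

Claim: csc(x) = 1/sin(x).
Reasoning: csc(x) is by definition the reciprocal of sin(x), wherever sin(x) ≠ 0.
So the two sides agree for every real x for which both sides are defined.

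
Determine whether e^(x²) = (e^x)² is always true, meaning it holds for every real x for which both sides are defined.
No, this is NOT an identity.

Claim: e^(x²) = (e^x)².
Test a specific point where both sides are defined: x = -3.
LHS = e^(x²) ≈ 8103.0839
RHS = (e^x)² ≈ 0.0025
Since 8103.0839 ≠ 0.0025, the equation fails at this point, so it cannot hold for every real x for which both sides are defined.
(e^x)² = e^(2x), and 2x ≠ x² in general.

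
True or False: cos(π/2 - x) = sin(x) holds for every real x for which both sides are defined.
Claim: cos(π/2 - x) = sin(x).
Reasoning: Use cos(u - v) = cos(u)cos(v) + sin(u)sin(v) with u = π/2, v = x: cos(π/2)cos(x) + sin(π/2)sin(x) = 0·cos(x) + 1·sin(x) = sin(x).
So the two sides agree for every real x for which both sides are defined.

Conclusion: True.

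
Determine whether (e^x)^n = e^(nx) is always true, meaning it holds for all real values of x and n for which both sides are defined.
Claim: (e^x)^n = e^(nx).
Reasoning: e^x is a positive real number, and for a positive base B and real exponent n, B^n = e^(n·ln B). With B = e^x, ln B = x, so (e^x)^n = e^(n·x).
So the two sides agree for all real values of x and n for which both sides are defined.

Conclusion: Yes, this is an identity.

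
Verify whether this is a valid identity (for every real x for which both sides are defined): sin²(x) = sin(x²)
No, this is NOT an identity.

Claim: sin²(x) = sin(x²).
Test a specific point where both sides are defined: x = π/2.
LHS = sin²(x) ≈ 1.0000
RHS = sin(x²) ≈ 0.6243
Since 1.0000 ≠ 0.6243, the equation fails at this point, so it cannot hold for every real x for which both sides are defined.
sin²(x) means (sin x)², squaring the output; sin(x²) squares the input. These are different functions.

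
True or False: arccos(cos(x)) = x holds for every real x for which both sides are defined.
False.

Claim: arccos(cos(x)) = x.
Test a specific point where both sides are defined: x = -π/4.
LHS = arccos(cos(x)) ≈ 0.7854
RHS = x ≈ -0.7854
Since 0.7854 ≠ -0.7854, the equation fails at this point, so it cannot hold for every real x for which both sides are defined.
arccos only returns values in [0, π], so arccos(cos(x)) = x holds only for x in that interval, not for all real x.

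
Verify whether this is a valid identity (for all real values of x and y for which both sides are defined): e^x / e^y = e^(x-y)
Claim: e^x / e^y = e^(x-y).
Reasoning: 1/e^y = e^(-y), so e^x / e^y = e^x · e^(-y) = e^(x + (-y)) = e^(x-y) by the product rule for exponents.
So the two sides agree for all real values of x and y for which both sides are defined.

Conclusion: Yes, this is an identity.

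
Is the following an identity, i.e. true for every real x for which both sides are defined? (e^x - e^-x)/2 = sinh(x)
Claim: (e^x - e^-x)/2 = sinh(x).
Reasoning: This is exactly the definition of the hyperbolic sine: sinh(x) := (e^x - e^-x)/2.
So the two sides agree for every real x for which both sides are defined.

Conclusion: Yes, this is an identity.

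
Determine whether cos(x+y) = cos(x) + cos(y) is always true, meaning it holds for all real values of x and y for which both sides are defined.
Claim: cos(x+y) = cos(x) + cos(y).
Test a specific point where both sides are defined: x = -π/2, y = -π/4.
LHS = cos(x+y) ≈ -0.7071
RHS = cos(x) + cos(y) ≈ 0.7071
Since -0.7071 ≠ 0.7071, the equation fails at this point, so it cannot hold for all real values of x and y for which both sides are defined.
The correct expansion is cos(x+y) = cos(x)cos(y) - sin(x)sin(y); cosine is not additive.

Conclusion: No, this is NOT an identity.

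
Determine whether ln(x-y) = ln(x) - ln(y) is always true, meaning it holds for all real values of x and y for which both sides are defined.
Claim: ln(x-y) = ln(x) - ln(y).
Test a specific point where both sides are defined: x = 3/2, y = 1/2.
LHS = ln(x-y) ≈ 0.0000
RHS = ln(x) - ln(y) ≈ 1.0986
Since 0.0000 ≠ 1.0986, the equation fails at this point, so it cannot hold for all real values of x and y for which both sides are defined.
ln(x) - ln(y) = ln(x/y), not ln(x-y).

Conclusion: No, this is NOT an identity.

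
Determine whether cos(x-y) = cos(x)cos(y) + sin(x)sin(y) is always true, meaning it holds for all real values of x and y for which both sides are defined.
Claim: cos(x-y) = cos(x)cos(y) + sin(x)sin(y).
Reasoning: Replace y by -y in cos(x+y) = cos(x)cos(y) - sin(x)sin(y) and use cos(-y) = cos(y), sin(-y) = -sin(y): cos(x-y) = cos(x)cos(y) + sin(x)sin(y).
So the two sides agree for all real values of x and y for which both sides are defined.

Conclusion: Yes, this is an identity.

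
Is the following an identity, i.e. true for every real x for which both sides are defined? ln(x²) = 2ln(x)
Yes, this is an identity.

Claim: ln(x²) = 2ln(x).
Reasoning: The right side requires x > 0. For x > 0, x² = (e^(ln x))² = e^(2ln x), so ln(x²) = 2ln(x). (For x < 0 the right side is undefined, so those values are outside the claim.)
So the two sides agree for every real x for which both sides are defined.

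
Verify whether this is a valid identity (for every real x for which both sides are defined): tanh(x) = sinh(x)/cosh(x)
Claim: tanh(x) = sinh(x)/cosh(x).
Reasoning: tanh(x) is defined as sinh(x)/cosh(x) = (e^x - e^-x)/(e^x + e^-x); cosh(x) ≥ 1 is never zero, so this holds for every real x.
So the two sides agree for every real x for which both sides are defined.

Conclusion: Yes, this is an identity.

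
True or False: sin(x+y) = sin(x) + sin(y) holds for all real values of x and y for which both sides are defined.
Claim: sin(x+y) = sin(x) + sin(y).
Test a specific point where both sides are defined: x = π/3, y = π/3.
LHS = sin(x+y) ≈ 0.8660
RHS = sin(x) + sin(y) ≈ 1.7321
Since 0.8660 ≠ 1.7321, the equation fails at this point, so it cannot hold for all real values of x and y for which both sides are defined.
The correct expansion is sin(x+y) = sin(x)cos(y) + cos(x)sin(y); sine is not additive.

Conclusion: False.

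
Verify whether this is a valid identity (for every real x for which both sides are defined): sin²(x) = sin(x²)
Claim: sin²(x) = sin(x²).
Test a specific point where both sides are defined: x = -π/2.
LHS = sin²(x) ≈ 1.0000
RHS = sin(x²) ≈ 0.6243
Since 1.0000 ≠ 0.6243, the equation fails at this point, so it cannot hold for every real x for which both sides are defined.
sin²(x) means (sin x)², squaring the output; sin(x²) squares the input. These are different functions.

Conclusion: No, this is NOT an identity.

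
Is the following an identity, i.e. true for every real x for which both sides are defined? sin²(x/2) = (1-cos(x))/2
Yes, this is an identity.

Claim: sin²(x/2) = (1-cos(x))/2.
Reasoning: Use cos(2θ) = 1 - 2sin²θ with θ = x/2: cos(x) = 1 - 2sin²(x/2). Solving for sin²(x/2) gives (1 - cos(x))/2.
So the two sides agree for every real x for which both sides are defined.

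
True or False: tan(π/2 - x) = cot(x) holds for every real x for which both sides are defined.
Claim: tan(π/2 - x) = cot(x).
Reasoning: tan(π/2 - x) = sin(π/2 - x)/cos(π/2 - x) = cos(x)/sin(x) = cot(x), using the cofunction identities sin(π/2 - x) = cos(x) and cos(π/2 - x) = sin(x).
So the two sides agree for every real x for which both sides are defined.

Conclusion: True.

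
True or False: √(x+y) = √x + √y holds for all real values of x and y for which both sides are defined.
False.

Claim: √(x+y) = √x + √y.
Test a specific point where both sides are defined: x = 1/2, y = 3.
LHS = √(x+y) ≈ 1.8708
RHS = √x + √y ≈ 2.4392
Since 1.8708 ≠ 2.4392, the equation fails at this point, so it cannot hold for all real values of x and y for which both sides are defined.
Squaring the right side gives x + 2√(xy) + y, not x + y.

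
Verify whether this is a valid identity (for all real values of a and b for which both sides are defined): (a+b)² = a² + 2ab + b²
Claim: (a+b)² = a² + 2ab + b².
Reasoning: Expand: (a+b)² = (a+b)(a+b) = a·a + a·b + b·a + b·b = a² + 2ab + b².
So the two sides agree for all real values of a and b for which both sides are defined.

Conclusion: Yes, this is an identity.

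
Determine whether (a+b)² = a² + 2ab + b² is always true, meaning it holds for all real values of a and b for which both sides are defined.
Yes, this is an identity.

Claim: (a+b)² = a² + 2ab + b².
Reasoning: Expand: (a+b)² = (a+b)(a+b) = a·a + a·b + b·a + b·b = a² + 2ab + b².
So the two sides agree for all real values of a and b for which both sides are defined.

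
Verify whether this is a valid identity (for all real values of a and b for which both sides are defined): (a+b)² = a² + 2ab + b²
Yes, this is an identity.

Claim: (a+b)² = a² + 2ab + b².
Reasoning: Expand: (a+b)² = (a+b)(a+b) = a·a + a·b + b·a + b·b = a² + 2ab + b².
So the two sides agree for all real values of a and b for which both sides are defined.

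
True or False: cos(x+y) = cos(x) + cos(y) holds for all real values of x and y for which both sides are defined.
False.

Claim: cos(x+y) = cos(x) + cos(y).
Test a specific point where both sides are defined: x = 3π/4, y = π/3.
LHS = cos(x+y) ≈ -0.9659
RHS = cos(x) + cos(y) ≈ -0.2071
Since -0.9659 ≠ -0.2071, the equation fails at this point, so it cannot hold for all real values of x and y for which both sides are defined.
The correct expansion is cos(x+y) = cos(x)cos(y) - sin(x)sin(y); cosine is not additive.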